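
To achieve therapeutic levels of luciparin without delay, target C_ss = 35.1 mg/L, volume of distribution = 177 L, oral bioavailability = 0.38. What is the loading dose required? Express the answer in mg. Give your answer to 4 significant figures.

16350 mg

LD = Css × Vd / F = 35.1 × 177 / 0.38 = 16350 mg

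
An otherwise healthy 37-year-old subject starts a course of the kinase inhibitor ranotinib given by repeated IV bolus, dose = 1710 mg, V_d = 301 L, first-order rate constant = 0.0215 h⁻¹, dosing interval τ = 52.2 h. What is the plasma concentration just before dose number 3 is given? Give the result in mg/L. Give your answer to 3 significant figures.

2.45 mg/L

C₀ per dose = Dose / Vd = 1710 / 301 = 5.681 mg/L
Fraction remaining after one interval: r = e^(−kτ) = e^(−0.02150 × 52.2) = 0.3255
Before dose 3, 2 doses have been given (aged 1τ, 2τ).
C_trough = C₀ × (r + r²) = 5.681 × (0.3255 + 0.1060) = 2.451 mg/L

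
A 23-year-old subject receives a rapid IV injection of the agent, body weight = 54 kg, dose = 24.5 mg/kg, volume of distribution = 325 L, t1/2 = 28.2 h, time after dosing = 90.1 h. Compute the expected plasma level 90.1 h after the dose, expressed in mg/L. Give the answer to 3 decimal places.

0.445 mg/L

Total dose = 24.5 × 54 = 1323 mg
C₀ = Dose / Vd = 1323 / 325 = 4.071 mg/L
k = ln2 / t½ = 0.693147 / 28.2 = 0.02458 h⁻¹
C = C₀ · e^(−k·t) = 4.071 × e^(−0.02458 × 90.1)
  = 4.071 × 0.1092 = 0.4446 mg/L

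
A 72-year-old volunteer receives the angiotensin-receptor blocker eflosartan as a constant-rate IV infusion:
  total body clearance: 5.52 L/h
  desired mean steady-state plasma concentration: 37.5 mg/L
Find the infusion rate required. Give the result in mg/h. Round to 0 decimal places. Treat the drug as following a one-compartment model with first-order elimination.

At steady state, infusion rate R₀ = Css × CL = 37.5 × 5.520 = 207.0 mg/h

207 mg/h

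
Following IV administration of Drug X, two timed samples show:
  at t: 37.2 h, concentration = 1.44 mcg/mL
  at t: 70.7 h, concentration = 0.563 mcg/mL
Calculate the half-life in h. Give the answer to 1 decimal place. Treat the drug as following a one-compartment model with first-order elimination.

24.7 h

k = ln(C₁/C₂) / (t₂ − t₁) = ln(1.44/0.563) / (70.7 − 37.2)
  = 0.9391 / 33.50 = 0.02803 h⁻¹
t½ = ln2 / k = 0.693147 / 0.02803 = 24.73 h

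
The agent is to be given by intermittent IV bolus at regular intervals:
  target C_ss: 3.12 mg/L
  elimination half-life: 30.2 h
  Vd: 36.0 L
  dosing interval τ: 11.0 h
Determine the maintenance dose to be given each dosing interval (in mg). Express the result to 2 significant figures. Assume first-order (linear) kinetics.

k = ln2 / t½ = 0.693147 / 30.2 = 0.02295 h⁻¹
CL = k × Vd = 0.02295 × 36.0 = 0.8262 L/h
At steady state, Dose/τ = Css × CL.
Dose = Css × CL × τ = 3.12 × 0.8262 × 11.0 = 28.36 mg

28 mg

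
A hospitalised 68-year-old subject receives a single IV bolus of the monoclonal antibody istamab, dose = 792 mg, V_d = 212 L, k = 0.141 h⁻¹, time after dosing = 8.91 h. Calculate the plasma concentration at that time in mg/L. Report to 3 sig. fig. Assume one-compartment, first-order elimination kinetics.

C₀ = Dose / Vd = 792.0 / 212 = 3.736 mg/L
C = C₀ · e^(−k·t) = 3.736 × e^(−0.1410 × 8.91)
  = 3.736 × 0.2847 = 1.064 mg/L

1.06 mg/L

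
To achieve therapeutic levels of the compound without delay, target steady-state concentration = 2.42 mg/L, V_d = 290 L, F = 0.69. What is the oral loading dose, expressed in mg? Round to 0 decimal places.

LD = Css × Vd / F = 2.42 × 290 / 0.69 = 1017 mg

1017 mg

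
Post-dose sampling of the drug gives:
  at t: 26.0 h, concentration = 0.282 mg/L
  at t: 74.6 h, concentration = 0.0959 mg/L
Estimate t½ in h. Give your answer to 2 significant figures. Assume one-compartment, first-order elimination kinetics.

k = ln(C₁/C₂) / (t₂ − t₁) = ln(0.282/0.0959) / (74.6 − 26.0)
  = 1.079 / 48.60 = 0.02220 h⁻¹
t½ = ln2 / k = 0.693147 / 0.02220 = 31.22 h

31 h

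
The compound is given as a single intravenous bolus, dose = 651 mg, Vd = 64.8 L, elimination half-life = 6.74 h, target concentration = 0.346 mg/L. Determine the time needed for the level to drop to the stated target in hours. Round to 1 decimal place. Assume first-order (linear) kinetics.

C₀ = Dose / Vd = 651.0 / 64.8 = 10.05 mg/L
k = ln2 / t½ = 0.693147 / 6.74 = 0.1028 h⁻¹
t = ln(C₀ / C) / k = ln(10.05 / 0.346) / 0.1028
  = ln(29.05) / 0.1028 = 3.369 / 0.1028 = 32.77 h

32.8 h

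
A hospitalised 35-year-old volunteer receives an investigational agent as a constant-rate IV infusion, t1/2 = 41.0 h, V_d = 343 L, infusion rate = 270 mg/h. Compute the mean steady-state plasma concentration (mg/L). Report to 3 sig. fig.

46.6 mg/L

k = ln2 / t½ = 0.693147 / 41.0 = 0.01691 h⁻¹
CL = k × Vd = 0.01691 × 343 = 5.800 L/h
At steady state Css = R₀ / CL = 270 / 5.800 = 46.55 mg/L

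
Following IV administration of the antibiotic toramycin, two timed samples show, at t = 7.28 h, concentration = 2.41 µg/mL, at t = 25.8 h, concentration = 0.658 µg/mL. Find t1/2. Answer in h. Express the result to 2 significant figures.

9.9 h

k = ln(C₁/C₂) / (t₂ − t₁) = ln(2.41/0.658) / (25.8 − 7.28)
  = 1.298 / 18.52 = 0.07009 h⁻¹
t½ = ln2 / k = 0.693147 / 0.07009 = 9.889 h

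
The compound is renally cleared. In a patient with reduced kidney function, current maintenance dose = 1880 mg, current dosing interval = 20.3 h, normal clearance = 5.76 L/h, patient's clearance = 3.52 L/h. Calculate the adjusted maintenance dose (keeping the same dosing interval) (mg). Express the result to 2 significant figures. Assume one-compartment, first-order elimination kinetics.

To keep the same average steady-state level, dosing rate must scale with clearance.
CL ratio = 3.52 / 5.76 = 0.6111
New dose (same interval) = 1880 × 0.6111 = 1149 mg

1100 mg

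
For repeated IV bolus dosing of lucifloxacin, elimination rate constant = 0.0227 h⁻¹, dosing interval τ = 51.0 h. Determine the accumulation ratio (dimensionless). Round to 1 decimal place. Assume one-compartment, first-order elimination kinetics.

1.5

e^(−kτ) = e^(−0.02270 × 51.0) = 0.3142
Accumulation ratio R = 1 / (1 − e^(−kτ)) = 1 / (1 − 0.3142) = 1.458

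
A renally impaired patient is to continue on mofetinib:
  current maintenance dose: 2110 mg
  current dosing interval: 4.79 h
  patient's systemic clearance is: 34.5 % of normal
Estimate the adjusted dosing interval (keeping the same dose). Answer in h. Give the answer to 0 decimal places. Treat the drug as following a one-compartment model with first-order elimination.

To keep the same average steady-state level, dosing rate must scale with clearance.
CL ratio = 34.5 / 100 = 0.3450
New interval (same dose) = 4.79 / 0.3450 = 13.88 h

14 h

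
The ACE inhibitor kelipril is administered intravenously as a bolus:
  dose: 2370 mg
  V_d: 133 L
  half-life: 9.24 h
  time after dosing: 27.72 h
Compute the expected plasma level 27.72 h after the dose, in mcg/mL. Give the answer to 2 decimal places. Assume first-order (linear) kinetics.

2.23 mcg/mL

C₀ = Dose / Vd = 2370 / 133 = 17.82 mg/L
k = ln2 / t½ = 0.693147 / 9.24 = 0.07502 h⁻¹
t / t½ = 27.72 / 9.24 = 3 half-lives
C = C₀ × (1/2)^3 = 17.82 × 0.1250 = 2.228 mg/L
(2.228 mg/L = 2.228 mcg/mL)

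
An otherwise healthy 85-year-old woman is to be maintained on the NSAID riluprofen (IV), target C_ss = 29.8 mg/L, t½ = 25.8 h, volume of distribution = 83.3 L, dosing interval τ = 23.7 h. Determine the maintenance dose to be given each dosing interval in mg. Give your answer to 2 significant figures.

1600 mg

k = ln2 / t½ = 0.693147 / 25.8 = 0.02687 h⁻¹
CL = k × Vd = 0.02687 × 83.3 = 2.238 L/h
At steady state, Dose/τ = Css × CL.
Dose = Css × CL × τ = 29.8 × 2.238 × 23.7 = 1581 mg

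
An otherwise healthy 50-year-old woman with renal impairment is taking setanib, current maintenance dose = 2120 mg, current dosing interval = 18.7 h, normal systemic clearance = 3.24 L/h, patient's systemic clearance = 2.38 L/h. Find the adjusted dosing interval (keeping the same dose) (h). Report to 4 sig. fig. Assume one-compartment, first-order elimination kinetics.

25.46 h

To keep the same average steady-state level, dosing rate must scale with clearance.
CL ratio = 2.38 / 3.24 = 0.7346
New interval (same dose) = 18.7 / 0.7346 = 25.46 h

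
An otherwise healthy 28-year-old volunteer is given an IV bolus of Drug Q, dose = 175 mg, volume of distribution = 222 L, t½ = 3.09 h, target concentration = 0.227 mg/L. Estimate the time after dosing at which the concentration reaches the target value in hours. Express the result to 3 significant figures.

C₀ = Dose / Vd = 175.0 / 222 = 0.7883 mg/L
k = ln2 / t½ = 0.693147 / 3.09 = 0.2243 h⁻¹
t = ln(C₀ / C) / k = ln(0.7883 / 0.227) / 0.2243
  = ln(3.473) / 0.2243 = 1.245 / 0.2243 = 5.551 h

5.55 h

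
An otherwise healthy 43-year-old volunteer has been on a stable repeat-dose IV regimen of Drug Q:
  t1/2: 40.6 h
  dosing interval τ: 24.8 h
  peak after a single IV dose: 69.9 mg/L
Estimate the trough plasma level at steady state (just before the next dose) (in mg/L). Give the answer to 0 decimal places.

k = ln2 / t½ = 0.693147 / 40.6 = 0.01707 h⁻¹
e^(−kτ) = e^(−0.01707 × 24.8) = 0.6549
Accumulation ratio R = 1 / (1 − e^(−kτ)) = 1 / (1 − 0.6549) = 2.898
Steady-state trough = C₀ × R × e^(−kτ) = 69.9 × 2.898 × 0.6549 = 132.7 mg/L

133 mg/L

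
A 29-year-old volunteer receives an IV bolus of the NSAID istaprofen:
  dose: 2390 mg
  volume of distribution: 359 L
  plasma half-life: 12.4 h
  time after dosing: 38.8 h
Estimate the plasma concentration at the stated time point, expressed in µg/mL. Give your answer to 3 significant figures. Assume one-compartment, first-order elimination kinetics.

C₀ = Dose / Vd = 2390 / 359 = 6.657 mg/L
k = ln2 / t½ = 0.693147 / 12.4 = 0.05590 h⁻¹
C = C₀ · e^(−k·t) = 6.657 × e^(−0.05590 × 38.8)
  = 6.657 × 0.1143 = 0.7609 mg/L
(0.7609 mg/L = 0.7609 µg/mL)

0.761 µg/mL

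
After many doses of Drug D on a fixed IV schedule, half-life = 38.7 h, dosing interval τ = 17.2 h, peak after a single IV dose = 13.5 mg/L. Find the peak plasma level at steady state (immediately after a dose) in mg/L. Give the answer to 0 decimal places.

k = ln2 / t½ = 0.693147 / 38.7 = 0.01791 h⁻¹
e^(−kτ) = e^(−0.01791 × 17.2) = 0.7349
Accumulation ratio R = 1 / (1 − e^(−kτ)) = 1 / (1 − 0.7349) = 3.772
Steady-state peak = C₀ × R = 13.5 × 3.772 = 50.92 mg/L

51 mg/L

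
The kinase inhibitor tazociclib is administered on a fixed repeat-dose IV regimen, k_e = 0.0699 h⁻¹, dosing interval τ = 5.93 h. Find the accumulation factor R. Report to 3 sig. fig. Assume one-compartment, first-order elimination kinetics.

2.95

e^(−kτ) = e^(−0.06990 × 5.93) = 0.6607
Accumulation ratio R = 1 / (1 − e^(−kτ)) = 1 / (1 − 0.6607) = 2.947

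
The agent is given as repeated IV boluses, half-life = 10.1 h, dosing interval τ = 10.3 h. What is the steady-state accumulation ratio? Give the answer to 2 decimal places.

k = ln2 / t½ = 0.693147 / 10.1 = 0.06863 h⁻¹
e^(−kτ) = e^(−0.06863 × 10.3) = 0.4932
Accumulation ratio R = 1 / (1 − e^(−kτ)) = 1 / (1 − 0.4932) = 1.973

1.97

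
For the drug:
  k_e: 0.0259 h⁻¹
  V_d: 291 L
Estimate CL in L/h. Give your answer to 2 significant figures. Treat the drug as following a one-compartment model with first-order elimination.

7.5 L/h

CL = k × Vd = 0.0259 × 291 = 7.537 L/h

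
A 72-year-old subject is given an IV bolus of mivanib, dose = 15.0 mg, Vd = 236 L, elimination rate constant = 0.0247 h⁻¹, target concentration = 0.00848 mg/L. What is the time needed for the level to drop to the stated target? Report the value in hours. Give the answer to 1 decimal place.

C₀ = Dose / Vd = 15.00 / 236 = 0.06356 mg/L
t = ln(C₀ / C) / k = ln(0.06356 / 0.00848) / 0.02470
  = ln(7.495) / 0.02470 = 2.014 / 0.02470 = 81.54 h

81.5 h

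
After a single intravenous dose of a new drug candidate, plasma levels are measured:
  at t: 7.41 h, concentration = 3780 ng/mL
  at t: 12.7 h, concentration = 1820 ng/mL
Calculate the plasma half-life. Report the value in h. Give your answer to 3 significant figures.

5.02 h

k = ln(C₁/C₂) / (t₂ − t₁) = ln(3780/1820) / (12.7 − 7.41)
  = 0.7309 / 5.290 = 0.1382 h⁻¹
t½ = ln2 / k = 0.693147 / 0.1382 = 5.016 h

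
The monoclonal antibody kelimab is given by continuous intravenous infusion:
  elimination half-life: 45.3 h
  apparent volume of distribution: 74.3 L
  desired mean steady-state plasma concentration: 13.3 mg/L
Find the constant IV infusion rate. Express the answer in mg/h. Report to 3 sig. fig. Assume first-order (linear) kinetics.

15.1 mg/h

k = ln2 / t½ = 0.693147 / 45.3 = 0.01530 h⁻¹
CL = k × Vd = 0.01530 × 74.3 = 1.137 L/h
At steady state, infusion rate R₀ = Css × CL = 13.3 × 1.137 = 15.12 mg/h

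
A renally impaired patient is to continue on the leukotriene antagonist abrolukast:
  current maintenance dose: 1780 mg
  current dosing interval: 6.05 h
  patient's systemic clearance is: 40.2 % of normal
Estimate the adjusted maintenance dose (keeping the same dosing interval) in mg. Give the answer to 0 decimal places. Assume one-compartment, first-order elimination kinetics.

To keep the same average steady-state level, dosing rate must scale with clearance.
CL ratio = 40.2 / 100 = 0.4020
New dose (same interval) = 1780 × 0.4020 = 715.6 mg

716 mg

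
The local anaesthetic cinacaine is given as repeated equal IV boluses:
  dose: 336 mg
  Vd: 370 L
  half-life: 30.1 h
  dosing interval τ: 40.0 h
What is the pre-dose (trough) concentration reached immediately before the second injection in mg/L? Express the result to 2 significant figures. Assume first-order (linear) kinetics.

C₀ per dose = Dose / Vd = 336 / 370 = 0.9081 mg/L
k = ln2 / t½ = 0.693147 / 30.1 = 0.02303 h⁻¹
Fraction remaining after one interval: r = e^(−kτ) = e^(−0.02303 × 40.0) = 0.3980
Before dose 2, 1 dose has been given (aged 1τ).
C_trough = C₀ × r = 0.9081 × 0.3980 = 0.3614 mg/L

0.36 mg/L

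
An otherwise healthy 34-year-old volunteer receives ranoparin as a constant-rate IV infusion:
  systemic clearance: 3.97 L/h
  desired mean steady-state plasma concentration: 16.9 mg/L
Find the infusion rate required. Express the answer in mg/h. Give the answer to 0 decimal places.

67 mg/h

At steady state, infusion rate R₀ = Css × CL = 16.9 × 3.970 = 67.09 mg/h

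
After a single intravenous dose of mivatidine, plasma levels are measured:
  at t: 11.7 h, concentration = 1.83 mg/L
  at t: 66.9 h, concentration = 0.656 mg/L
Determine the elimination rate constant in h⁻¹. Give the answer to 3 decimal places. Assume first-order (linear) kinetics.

k = ln(C₁/C₂) / (t₂ − t₁) = ln(1.83/0.656) / (66.9 − 11.7)
  = 1.026 / 55.20 = 0.01859 h⁻¹

0.019 h⁻¹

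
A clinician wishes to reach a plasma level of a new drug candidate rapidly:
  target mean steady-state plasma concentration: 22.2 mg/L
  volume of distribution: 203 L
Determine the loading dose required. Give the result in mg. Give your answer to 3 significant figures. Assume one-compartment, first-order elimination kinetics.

LD = Css × Vd = 22.2 × 203 = 4507 mg

4510 mg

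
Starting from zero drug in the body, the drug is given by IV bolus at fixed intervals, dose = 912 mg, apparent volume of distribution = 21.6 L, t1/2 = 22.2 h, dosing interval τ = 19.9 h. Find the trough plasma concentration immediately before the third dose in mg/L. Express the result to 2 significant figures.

35 mg/L

C₀ per dose = Dose / Vd = 912 / 21.6 = 42.22 mg/L
k = ln2 / t½ = 0.693147 / 22.2 = 0.03122 h⁻¹
Fraction remaining after one interval: r = e^(−kτ) = e^(−0.03122 × 19.9) = 0.5373
Before dose 3, 2 doses have been given (aged 1τ, 2τ).
C_trough = C₀ × (r + r²) = 42.22 × (0.5373 + 0.2887) = 34.87 mg/L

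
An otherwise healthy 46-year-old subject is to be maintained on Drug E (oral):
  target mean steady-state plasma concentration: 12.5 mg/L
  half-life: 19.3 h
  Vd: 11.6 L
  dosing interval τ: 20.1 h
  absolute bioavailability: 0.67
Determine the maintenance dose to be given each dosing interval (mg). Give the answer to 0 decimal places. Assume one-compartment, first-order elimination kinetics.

k = ln2 / t½ = 0.693147 / 19.3 = 0.03591 h⁻¹
CL = k × Vd = 0.03591 × 11.6 = 0.4166 L/h
At steady state, F × (Dose/τ) = Css × CL.
Dose = Css × CL × τ / F = 12.5 × 0.4166 × 20.1 / 0.67 = 156.2 mg

156 mg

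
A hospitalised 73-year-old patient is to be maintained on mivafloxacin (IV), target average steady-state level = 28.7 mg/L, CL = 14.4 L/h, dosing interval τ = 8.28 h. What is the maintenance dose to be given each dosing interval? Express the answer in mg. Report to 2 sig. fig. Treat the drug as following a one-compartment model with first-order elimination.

At steady state, Dose/τ = Css × CL.
Dose = Css × CL × τ = 28.7 × 14.40 × 8.28 = 3422 mg

3400 mg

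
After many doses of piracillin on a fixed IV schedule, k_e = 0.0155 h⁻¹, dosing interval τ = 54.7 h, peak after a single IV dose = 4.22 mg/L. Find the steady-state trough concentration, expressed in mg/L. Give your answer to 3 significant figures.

3.16 mg/L

e^(−kτ) = e^(−0.01550 × 54.7) = 0.4283
Accumulation ratio R = 1 / (1 − e^(−kτ)) = 1 / (1 − 0.4283) = 1.749
Steady-state trough = C₀ × R × e^(−kτ) = 4.22 × 1.749 × 0.4283 = 3.161 mg/L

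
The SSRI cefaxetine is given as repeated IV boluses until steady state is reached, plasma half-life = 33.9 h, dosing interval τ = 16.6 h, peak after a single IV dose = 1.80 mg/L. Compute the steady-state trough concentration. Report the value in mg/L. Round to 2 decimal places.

k = ln2 / t½ = 0.693147 / 33.9 = 0.02045 h⁻¹
e^(−kτ) = e^(−0.02045 × 16.6) = 0.7121
Accumulation ratio R = 1 / (1 − e^(−kτ)) = 1 / (1 − 0.7121) = 3.473
Steady-state trough = C₀ × R × e^(−kτ) = 1.80 × 3.473 × 0.7121 = 4.452 mg/L

4.45 mg/L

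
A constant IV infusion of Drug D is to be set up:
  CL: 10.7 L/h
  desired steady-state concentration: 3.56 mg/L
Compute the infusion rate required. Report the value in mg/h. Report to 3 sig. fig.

At steady state, infusion rate R₀ = Css × CL = 3.56 × 10.70 = 38.09 mg/h

38.1 mg/h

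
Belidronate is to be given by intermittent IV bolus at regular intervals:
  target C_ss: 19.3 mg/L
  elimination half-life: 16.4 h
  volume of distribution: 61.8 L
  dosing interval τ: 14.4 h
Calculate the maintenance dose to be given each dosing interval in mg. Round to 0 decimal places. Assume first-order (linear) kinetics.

726 mg

k = ln2 / t½ = 0.693147 / 16.4 = 0.04227 h⁻¹
CL = k × Vd = 0.04227 × 61.8 = 2.612 L/h
At steady state, Dose/τ = Css × CL.
Dose = Css × CL × τ = 19.3 × 2.612 × 14.4 = 725.9 mg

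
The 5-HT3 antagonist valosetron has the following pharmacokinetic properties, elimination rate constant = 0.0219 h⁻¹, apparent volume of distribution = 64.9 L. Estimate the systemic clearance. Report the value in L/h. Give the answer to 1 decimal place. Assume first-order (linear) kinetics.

CL = k × Vd = 0.0219 × 64.9 = 1.421 L/h

1.4 L/h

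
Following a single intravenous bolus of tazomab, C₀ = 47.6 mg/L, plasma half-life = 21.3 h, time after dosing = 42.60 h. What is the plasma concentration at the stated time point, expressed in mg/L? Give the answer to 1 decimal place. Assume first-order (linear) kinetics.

k = ln2 / t½ = 0.693147 / 21.3 = 0.03254 h⁻¹
t / t½ = 42.60 / 21.3 = 2 half-lives
C = C₀ × (1/2)^2 = 47.60 × 0.2500 = 11.90 mg/L

11.9 mg/L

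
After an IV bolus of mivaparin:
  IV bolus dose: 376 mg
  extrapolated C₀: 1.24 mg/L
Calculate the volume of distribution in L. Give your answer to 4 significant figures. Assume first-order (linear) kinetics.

303.2 L

Vd = Dose / C₀ = 376.0 / 1.24 = 303.2 L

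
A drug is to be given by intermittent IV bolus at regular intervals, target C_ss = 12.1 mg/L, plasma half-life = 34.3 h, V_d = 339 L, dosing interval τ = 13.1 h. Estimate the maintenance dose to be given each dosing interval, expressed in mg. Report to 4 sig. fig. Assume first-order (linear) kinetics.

k = ln2 / t½ = 0.693147 / 34.3 = 0.02021 h⁻¹
CL = k × Vd = 0.02021 × 339 = 6.851 L/h
At steady state, Dose/τ = Css × CL.
Dose = Css × CL × τ = 12.1 × 6.851 × 13.1 = 1086 mg

1086 mg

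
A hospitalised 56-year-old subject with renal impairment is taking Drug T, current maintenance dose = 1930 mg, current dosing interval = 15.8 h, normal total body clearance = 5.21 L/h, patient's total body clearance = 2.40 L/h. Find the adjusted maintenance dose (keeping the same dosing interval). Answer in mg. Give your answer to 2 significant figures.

890 mg

To keep the same average steady-state level, dosing rate must scale with clearance.
CL ratio = 2.40 / 5.21 = 0.4607
New dose (same interval) = 1930 × 0.4607 = 889.2 mg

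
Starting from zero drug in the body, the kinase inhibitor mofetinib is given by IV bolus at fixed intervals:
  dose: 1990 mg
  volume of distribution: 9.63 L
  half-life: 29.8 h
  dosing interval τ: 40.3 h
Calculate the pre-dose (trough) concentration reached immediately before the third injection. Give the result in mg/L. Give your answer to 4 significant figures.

112.6 mg/L

C₀ per dose = Dose / Vd = 1990 / 9.63 = 206.6 mg/L
k = ln2 / t½ = 0.693147 / 29.8 = 0.02326 h⁻¹
Fraction remaining after one interval: r = e^(−kτ) = e^(−0.02326 × 40.3) = 0.3917
Before dose 3, 2 doses have been given (aged 1τ, 2τ).
C_trough = C₀ × (r + r²) = 206.6 × (0.3917 + 0.1534) = 112.6 mg/L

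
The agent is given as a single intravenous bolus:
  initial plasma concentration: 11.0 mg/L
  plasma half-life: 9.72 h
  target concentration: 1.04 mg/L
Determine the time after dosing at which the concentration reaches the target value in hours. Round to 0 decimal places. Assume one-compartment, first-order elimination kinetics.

33 h

k = ln2 / t½ = 0.693147 / 9.72 = 0.07131 h⁻¹
t = ln(C₀ / C) / k = ln(11.00 / 1.04) / 0.07131
  = ln(10.58) / 0.07131 = 2.359 / 0.07131 = 33.08 h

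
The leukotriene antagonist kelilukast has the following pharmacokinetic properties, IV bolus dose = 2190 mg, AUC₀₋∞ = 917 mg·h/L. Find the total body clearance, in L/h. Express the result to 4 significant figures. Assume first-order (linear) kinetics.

2.388 L/h

CL = Dose / AUC = 2190 / 917 = 2.388 L/h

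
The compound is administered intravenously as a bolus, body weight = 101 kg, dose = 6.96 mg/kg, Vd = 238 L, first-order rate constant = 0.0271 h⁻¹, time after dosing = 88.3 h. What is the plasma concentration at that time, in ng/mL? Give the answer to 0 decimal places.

Total dose = 6.96 × 101 = 703.0 mg
C₀ = Dose / Vd = 703.0 / 238 = 2.954 mg/L
C = C₀ · e^(−k·t) = 2.954 × e^(−0.02710 × 88.3)
  = 2.954 × 0.09136 = 0.2699 mg/L
Convert: 0.2699 mg/L × 1000 = 269.9 ng/mL

270 ng/mL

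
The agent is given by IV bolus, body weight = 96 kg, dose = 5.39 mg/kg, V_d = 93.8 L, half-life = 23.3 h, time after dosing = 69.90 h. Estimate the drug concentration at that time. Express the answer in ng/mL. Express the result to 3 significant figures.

Total dose = 5.39 × 96 = 517.4 mg
C₀ = Dose / Vd = 517.4 / 93.8 = 5.516 mg/L
k = ln2 / t½ = 0.693147 / 23.3 = 0.02975 h⁻¹
t / t½ = 69.90 / 23.3 = 3 half-lives
C = C₀ × (1/2)^3 = 5.516 × 0.1250 = 0.6895 mg/L
Convert: 0.6895 mg/L × 1000 = 689.5 ng/mL

690 ng/mL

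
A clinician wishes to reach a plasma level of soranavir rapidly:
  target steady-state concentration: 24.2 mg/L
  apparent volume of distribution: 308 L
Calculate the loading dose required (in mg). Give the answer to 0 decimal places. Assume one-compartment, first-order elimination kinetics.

LD = Css × Vd = 24.2 × 308 = 7454 mg

7454 mg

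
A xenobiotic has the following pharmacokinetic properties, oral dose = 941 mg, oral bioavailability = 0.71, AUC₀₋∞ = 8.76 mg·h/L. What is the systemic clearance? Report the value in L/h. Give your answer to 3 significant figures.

CL = F·Dose / AUC = 0.71 × 941 / 8.76 = 76.27 L/h

76.3 L/h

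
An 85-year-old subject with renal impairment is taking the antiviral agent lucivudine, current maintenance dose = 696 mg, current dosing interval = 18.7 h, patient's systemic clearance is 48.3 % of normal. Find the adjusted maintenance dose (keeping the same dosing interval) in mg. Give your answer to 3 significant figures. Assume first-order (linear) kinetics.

336 mg

To keep the same average steady-state level, dosing rate must scale with clearance.
CL ratio = 48.3 / 100 = 0.4830
New dose (same interval) = 696 × 0.4830 = 336.2 mg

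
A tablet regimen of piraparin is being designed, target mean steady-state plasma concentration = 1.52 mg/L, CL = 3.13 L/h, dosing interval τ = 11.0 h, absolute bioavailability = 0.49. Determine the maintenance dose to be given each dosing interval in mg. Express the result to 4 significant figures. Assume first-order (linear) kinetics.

106.8 mg

At steady state, F × (Dose/τ) = Css × CL.
Dose = Css × CL × τ / F = 1.52 × 3.130 × 11.0 / 0.49 = 106.8 mg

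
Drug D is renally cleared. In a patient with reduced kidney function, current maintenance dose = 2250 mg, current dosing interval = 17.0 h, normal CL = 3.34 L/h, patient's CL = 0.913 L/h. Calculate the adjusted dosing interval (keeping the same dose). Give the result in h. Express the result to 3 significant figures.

To keep the same average steady-state level, dosing rate must scale with clearance.
CL ratio = 0.913 / 3.34 = 0.2734
New interval (same dose) = 17.0 / 0.2734 = 62.18 h

62.2 h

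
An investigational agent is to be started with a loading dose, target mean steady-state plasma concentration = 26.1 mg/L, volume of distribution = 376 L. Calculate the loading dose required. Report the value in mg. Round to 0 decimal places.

LD = Css × Vd = 26.1 × 376 = 9814 mg

9814 mg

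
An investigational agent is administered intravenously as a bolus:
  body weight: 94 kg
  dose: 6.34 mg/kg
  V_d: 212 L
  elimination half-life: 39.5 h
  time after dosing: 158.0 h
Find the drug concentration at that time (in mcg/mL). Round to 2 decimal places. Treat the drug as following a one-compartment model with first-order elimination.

0.18 mcg/mL

Total dose = 6.34 × 94 = 596.0 mg
C₀ = Dose / Vd = 596.0 / 212 = 2.811 mg/L
k = ln2 / t½ = 0.693147 / 39.5 = 0.01755 h⁻¹
t / t½ = 158.0 / 39.5 = 4 half-lives
C = C₀ × (1/2)^4 = 2.811 × 0.06250 = 0.1757 mg/L
(0.1757 mg/L = 0.1757 mcg/mL)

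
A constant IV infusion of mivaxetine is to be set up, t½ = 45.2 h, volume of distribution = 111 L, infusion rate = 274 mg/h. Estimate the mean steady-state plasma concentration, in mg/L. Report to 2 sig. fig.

160 mg/L

k = ln2 / t½ = 0.693147 / 45.2 = 0.01534 h⁻¹
CL = k × Vd = 0.01534 × 111 = 1.703 L/h
At steady state Css = R₀ / CL = 274 / 1.703 = 160.9 mg/L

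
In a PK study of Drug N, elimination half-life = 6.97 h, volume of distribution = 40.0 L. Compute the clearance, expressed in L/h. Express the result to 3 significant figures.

k = ln2 / t½ = 0.693147 / 6.97 = 0.09945 h⁻¹
CL = k × Vd = 0.09945 × 40.0 = 3.978 L/h

3.98 L/h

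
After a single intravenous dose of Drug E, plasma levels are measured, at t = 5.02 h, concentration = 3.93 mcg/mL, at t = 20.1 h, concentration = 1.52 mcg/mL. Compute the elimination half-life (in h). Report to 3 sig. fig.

11.0 h

k = ln(C₁/C₂) / (t₂ − t₁) = ln(3.93/1.52) / (20.1 − 5.02)
  = 0.9499 / 15.08 = 0.06299 h⁻¹
t½ = ln2 / k = 0.693147 / 0.06299 = 11.00 h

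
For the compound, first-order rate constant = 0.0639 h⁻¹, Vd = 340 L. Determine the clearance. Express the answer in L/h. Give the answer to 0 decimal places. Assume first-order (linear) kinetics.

22 L/h

CL = k × Vd = 0.0639 × 340 = 21.73 L/h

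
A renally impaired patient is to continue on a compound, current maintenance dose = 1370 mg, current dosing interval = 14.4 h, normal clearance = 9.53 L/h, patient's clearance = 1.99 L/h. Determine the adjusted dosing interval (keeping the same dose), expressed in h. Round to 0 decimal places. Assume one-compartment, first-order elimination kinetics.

69 h

To keep the same average steady-state level, dosing rate must scale with clearance.
CL ratio = 1.99 / 9.53 = 0.2088
New interval (same dose) = 14.4 / 0.2088 = 68.97 h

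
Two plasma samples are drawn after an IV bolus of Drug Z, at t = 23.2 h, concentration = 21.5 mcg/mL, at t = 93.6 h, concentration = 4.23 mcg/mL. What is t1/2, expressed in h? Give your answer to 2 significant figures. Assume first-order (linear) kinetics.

30 h

k = ln(C₁/C₂) / (t₂ − t₁) = ln(21.5/4.23) / (93.6 − 23.2)
  = 1.626 / 70.40 = 0.02310 h⁻¹
t½ = ln2 / k = 0.693147 / 0.02310 = 30.01 h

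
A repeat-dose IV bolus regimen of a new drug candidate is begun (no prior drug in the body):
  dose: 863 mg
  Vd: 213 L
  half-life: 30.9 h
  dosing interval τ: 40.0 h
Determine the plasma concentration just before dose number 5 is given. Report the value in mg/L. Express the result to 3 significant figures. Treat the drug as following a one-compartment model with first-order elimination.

C₀ per dose = Dose / Vd = 863 / 213 = 4.052 mg/L
k = ln2 / t½ = 0.693147 / 30.9 = 0.02243 h⁻¹
Fraction remaining after one interval: r = e^(−kτ) = e^(−0.02243 × 40.0) = 0.4077
Before dose 5, 4 doses have been given (aged 1τ, 2τ, 3τ, 4τ).
C_trough = C₀ × (r + r² + … + r^4) = C₀ × r(1−r^4)/(1−r)
        = 4.052 × 0.4077 × (1 − 0.02763) / (1 − 0.4077) = 2.712 mg/L

2.71 mg/L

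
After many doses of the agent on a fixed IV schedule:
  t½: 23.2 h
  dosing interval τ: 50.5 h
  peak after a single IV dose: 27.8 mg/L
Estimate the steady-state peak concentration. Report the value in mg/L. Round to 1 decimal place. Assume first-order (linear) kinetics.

35.7 mg/L

k = ln2 / t½ = 0.693147 / 23.2 = 0.02988 h⁻¹
e^(−kτ) = e^(−0.02988 × 50.5) = 0.2211
Accumulation ratio R = 1 / (1 − e^(−kτ)) = 1 / (1 − 0.2211) = 1.284
Steady-state peak = C₀ × R = 27.8 × 1.284 = 35.70 mg/L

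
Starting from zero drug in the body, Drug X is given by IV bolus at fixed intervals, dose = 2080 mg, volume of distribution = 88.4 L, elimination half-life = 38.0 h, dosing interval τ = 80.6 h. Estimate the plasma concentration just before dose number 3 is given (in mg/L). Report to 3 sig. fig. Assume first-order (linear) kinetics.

C₀ per dose = Dose / Vd = 2080 / 88.4 = 23.53 mg/L
k = ln2 / t½ = 0.693147 / 38.0 = 0.01824 h⁻¹
Fraction remaining after one interval: r = e^(−kτ) = e^(−0.01824 × 80.6) = 0.2299
Before dose 3, 2 doses have been given (aged 1τ, 2τ).
C_trough = C₀ × (r + r²) = 23.53 × (0.2299 + 0.05285) = 6.653 mg/L

6.65 mg/L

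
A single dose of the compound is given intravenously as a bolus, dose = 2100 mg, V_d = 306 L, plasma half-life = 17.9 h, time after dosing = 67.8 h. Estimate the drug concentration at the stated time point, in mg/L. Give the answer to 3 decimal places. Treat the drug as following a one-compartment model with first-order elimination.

C₀ = Dose / Vd = 2100 / 306 = 6.863 mg/L
k = ln2 / t½ = 0.693147 / 17.9 = 0.03872 h⁻¹
C = C₀ · e^(−k·t) = 6.863 × e^(−0.03872 × 67.8)
  = 6.863 × 0.07242 = 0.4970 mg/L

0.497 mg/L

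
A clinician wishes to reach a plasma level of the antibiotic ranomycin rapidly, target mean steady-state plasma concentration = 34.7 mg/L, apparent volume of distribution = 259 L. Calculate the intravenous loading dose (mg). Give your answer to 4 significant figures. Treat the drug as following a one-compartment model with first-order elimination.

8987 mg

LD = Css × Vd = 34.7 × 259 = 8987 mg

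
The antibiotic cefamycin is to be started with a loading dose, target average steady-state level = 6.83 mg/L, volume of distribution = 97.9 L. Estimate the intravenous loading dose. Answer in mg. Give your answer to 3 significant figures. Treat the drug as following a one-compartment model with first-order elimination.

LD = Css × Vd = 6.83 × 97.9 = 668.7 mg

669 mg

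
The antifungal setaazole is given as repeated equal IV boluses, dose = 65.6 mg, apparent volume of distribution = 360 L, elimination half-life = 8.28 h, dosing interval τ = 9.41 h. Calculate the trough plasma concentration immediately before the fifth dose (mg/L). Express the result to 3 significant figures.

0.146 mg/L

C₀ per dose = Dose / Vd = 65.6 / 360 = 0.1822 mg/L
k = ln2 / t½ = 0.693147 / 8.28 = 0.08371 h⁻¹
Fraction remaining after one interval: r = e^(−kτ) = e^(−0.08371 × 9.41) = 0.4549
Before dose 5, 4 doses have been given (aged 1τ, 2τ, 3τ, 4τ).
C_trough = C₀ × (r + r² + … + r^4) = C₀ × r(1−r^4)/(1−r)
        = 0.1822 × 0.4549 × (1 − 0.04282) / (1 − 0.4549) = 0.1455 mg/L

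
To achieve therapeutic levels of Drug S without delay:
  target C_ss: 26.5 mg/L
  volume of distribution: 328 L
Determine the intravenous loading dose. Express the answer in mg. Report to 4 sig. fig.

8692 mg

LD = Css × Vd = 26.5 × 328 = 8692 mg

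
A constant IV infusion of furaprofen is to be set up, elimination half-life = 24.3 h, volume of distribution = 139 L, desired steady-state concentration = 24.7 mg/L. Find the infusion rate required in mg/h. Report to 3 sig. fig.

97.9 mg/h

k = ln2 / t½ = 0.693147 / 24.3 = 0.02852 h⁻¹
CL = k × Vd = 0.02852 × 139 = 3.964 L/h
At steady state, infusion rate R₀ = Css × CL = 24.7 × 3.964 = 97.91 mg/h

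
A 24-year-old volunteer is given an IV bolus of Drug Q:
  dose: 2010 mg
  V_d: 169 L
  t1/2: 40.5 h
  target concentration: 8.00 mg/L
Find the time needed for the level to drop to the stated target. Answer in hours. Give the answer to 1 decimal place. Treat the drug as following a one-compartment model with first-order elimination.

C₀ = Dose / Vd = 2010 / 169 = 11.89 mg/L
k = ln2 / t½ = 0.693147 / 40.5 = 0.01711 h⁻¹
t = ln(C₀ / C) / k = ln(11.89 / 8.00) / 0.01711
  = ln(1.486) / 0.01711 = 0.3961 / 0.01711 = 23.15 h

23.2 h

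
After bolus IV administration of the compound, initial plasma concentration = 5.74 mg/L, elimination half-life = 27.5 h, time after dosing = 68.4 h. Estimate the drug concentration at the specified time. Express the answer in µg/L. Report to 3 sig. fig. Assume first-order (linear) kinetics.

1020 µg/L

k = ln2 / t½ = 0.693147 / 27.5 = 0.02521 h⁻¹
C = C₀ · e^(−k·t) = 5.740 × e^(−0.02521 × 68.4)
  = 5.740 × 0.1783 = 1.023 mg/L
Convert: 1.023 mg/L × 1000 = 1023 µg/L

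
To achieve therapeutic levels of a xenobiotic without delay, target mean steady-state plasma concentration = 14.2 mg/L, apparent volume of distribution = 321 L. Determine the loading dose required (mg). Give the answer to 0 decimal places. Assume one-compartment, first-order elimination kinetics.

LD = Css × Vd = 14.2 × 321 = 4558 mg

4558 mg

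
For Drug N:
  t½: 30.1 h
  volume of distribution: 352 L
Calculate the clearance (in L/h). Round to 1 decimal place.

k = ln2 / t½ = 0.693147 / 30.1 = 0.02303 h⁻¹
CL = k × Vd = 0.02303 × 352 = 8.107 L/h

8.1 L/h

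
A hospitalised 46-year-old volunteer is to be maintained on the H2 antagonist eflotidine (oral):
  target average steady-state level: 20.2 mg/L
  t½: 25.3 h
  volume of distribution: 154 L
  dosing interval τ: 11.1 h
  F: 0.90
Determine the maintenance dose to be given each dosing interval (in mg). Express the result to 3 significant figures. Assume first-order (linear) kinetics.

1050 mg

k = ln2 / t½ = 0.693147 / 25.3 = 0.02740 h⁻¹
CL = k × Vd = 0.02740 × 154 = 4.220 L/h
At steady state, F × (Dose/τ) = Css × CL.
Dose = Css × CL × τ / F = 20.2 × 4.220 × 11.1 / 0.90 = 1051 mg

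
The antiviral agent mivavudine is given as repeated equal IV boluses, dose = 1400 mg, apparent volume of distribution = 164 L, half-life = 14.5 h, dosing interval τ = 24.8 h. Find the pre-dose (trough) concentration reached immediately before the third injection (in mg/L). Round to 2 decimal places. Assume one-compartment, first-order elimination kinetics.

C₀ per dose = Dose / Vd = 1400 / 164 = 8.537 mg/L
k = ln2 / t½ = 0.693147 / 14.5 = 0.04780 h⁻¹
Fraction remaining after one interval: r = e^(−kτ) = e^(−0.04780 × 24.8) = 0.3056
Before dose 3, 2 doses have been given (aged 1τ, 2τ).
C_trough = C₀ × (r + r²) = 8.537 × (0.3056 + 0.09339) = 3.406 mg/L

3.41 mg/L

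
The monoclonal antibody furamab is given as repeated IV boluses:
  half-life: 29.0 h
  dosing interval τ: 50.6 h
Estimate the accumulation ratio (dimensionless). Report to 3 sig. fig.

1.43

k = ln2 / t½ = 0.693147 / 29.0 = 0.02390 h⁻¹
e^(−kτ) = e^(−0.02390 × 50.6) = 0.2984
Accumulation ratio R = 1 / (1 − e^(−kτ)) = 1 / (1 − 0.2984) = 1.425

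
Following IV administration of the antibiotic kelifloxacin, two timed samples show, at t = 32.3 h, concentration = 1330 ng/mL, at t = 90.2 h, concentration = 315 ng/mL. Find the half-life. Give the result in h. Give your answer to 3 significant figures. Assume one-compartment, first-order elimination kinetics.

k = ln(C₁/C₂) / (t₂ − t₁) = ln(1330/315) / (90.2 − 32.3)
  = 1.440 / 57.90 = 0.02487 h⁻¹
t½ = ln2 / k = 0.693147 / 0.02487 = 27.87 h

27.9 h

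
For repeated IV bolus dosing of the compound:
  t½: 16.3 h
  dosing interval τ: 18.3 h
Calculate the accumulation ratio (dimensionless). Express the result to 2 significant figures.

k = ln2 / t½ = 0.693147 / 16.3 = 0.04252 h⁻¹
e^(−kτ) = e^(−0.04252 × 18.3) = 0.4593
Accumulation ratio R = 1 / (1 − e^(−kτ)) = 1 / (1 − 0.4593) = 1.849

1.8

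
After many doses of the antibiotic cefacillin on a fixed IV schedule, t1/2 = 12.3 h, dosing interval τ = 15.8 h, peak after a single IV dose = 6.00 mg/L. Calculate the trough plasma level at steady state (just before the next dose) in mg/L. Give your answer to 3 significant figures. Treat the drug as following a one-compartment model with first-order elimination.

4.18 mg/L

k = ln2 / t½ = 0.693147 / 12.3 = 0.05635 h⁻¹
e^(−kτ) = e^(−0.05635 × 15.8) = 0.4105
Accumulation ratio R = 1 / (1 − e^(−kτ)) = 1 / (1 − 0.4105) = 1.696
Steady-state trough = C₀ × R × e^(−kτ) = 6.00 × 1.696 × 0.4105 = 4.177 mg/L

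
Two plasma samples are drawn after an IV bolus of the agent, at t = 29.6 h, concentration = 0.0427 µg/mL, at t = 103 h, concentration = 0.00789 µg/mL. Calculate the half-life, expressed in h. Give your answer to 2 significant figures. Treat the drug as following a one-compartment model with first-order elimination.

k = ln(C₁/C₂) / (t₂ − t₁) = ln(0.0427/0.00789) / (103 − 29.6)
  = 1.689 / 73.40 = 0.02301 h⁻¹
t½ = ln2 / k = 0.693147 / 0.02301 = 30.12 h

30 h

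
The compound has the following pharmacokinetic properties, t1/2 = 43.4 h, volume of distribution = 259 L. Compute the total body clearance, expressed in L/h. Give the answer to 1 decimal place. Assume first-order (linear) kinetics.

k = ln2 / t½ = 0.693147 / 43.4 = 0.01597 h⁻¹
CL = k × Vd = 0.01597 × 259 = 4.136 L/h

4.1 L/h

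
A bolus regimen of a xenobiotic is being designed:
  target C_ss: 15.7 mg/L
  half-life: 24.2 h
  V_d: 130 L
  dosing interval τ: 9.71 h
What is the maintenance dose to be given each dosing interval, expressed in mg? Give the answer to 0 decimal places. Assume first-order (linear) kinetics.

k = ln2 / t½ = 0.693147 / 24.2 = 0.02864 h⁻¹
CL = k × Vd = 0.02864 × 130 = 3.723 L/h
At steady state, Dose/τ = Css × CL.
Dose = Css × CL × τ = 15.7 × 3.723 × 9.71 = 567.6 mg

568 mg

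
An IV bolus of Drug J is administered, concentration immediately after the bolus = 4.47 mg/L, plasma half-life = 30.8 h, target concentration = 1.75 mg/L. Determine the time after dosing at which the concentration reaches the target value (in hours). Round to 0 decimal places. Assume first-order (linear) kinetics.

k = ln2 / t½ = 0.693147 / 30.8 = 0.02250 h⁻¹
t = ln(C₀ / C) / k = ln(4.470 / 1.75) / 0.02250
  = ln(2.554) / 0.02250 = 0.9377 / 0.02250 = 41.68 h

42 h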